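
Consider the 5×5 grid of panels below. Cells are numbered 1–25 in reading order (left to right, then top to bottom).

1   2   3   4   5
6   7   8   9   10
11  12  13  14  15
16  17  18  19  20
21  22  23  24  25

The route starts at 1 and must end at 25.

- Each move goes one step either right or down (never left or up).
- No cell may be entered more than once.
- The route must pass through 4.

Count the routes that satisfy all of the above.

A right/down-only route from 1 to 25 makes exactly 4 down-moves and 4 right-moves in some order.
With no other constraints that would be C(8,4) = 70 routes.
Split at 4 and multiply the segment counts: 1→4: 1; 4→25: 5; product = 5.
That gives 5 routes.

5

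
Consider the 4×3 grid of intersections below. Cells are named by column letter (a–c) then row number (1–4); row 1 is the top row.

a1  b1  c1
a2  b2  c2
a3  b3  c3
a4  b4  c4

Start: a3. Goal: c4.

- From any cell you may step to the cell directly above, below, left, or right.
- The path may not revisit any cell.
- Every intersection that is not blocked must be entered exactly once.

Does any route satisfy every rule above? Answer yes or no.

yes

One route that works: a3 → a4 → b4 → b3 → b2 → a2 → a1 → b1 → c1 → c2 → c3 → c4.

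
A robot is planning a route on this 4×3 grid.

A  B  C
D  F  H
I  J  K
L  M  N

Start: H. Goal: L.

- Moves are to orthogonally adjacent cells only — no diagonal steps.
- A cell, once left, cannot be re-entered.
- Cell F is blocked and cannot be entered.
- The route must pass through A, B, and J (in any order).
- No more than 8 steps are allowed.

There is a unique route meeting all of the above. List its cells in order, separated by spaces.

The budget equals the shortest possible length, so every move has to be on a shortest route through the required cells.
Route from H: up to C, 2× left (reaching A), 2× down (reaching I), right to J, down to M, left to L — 8 moves in all.
Check: all required cells visited; 8 ≤ 8 moves.

H C B A D I J M L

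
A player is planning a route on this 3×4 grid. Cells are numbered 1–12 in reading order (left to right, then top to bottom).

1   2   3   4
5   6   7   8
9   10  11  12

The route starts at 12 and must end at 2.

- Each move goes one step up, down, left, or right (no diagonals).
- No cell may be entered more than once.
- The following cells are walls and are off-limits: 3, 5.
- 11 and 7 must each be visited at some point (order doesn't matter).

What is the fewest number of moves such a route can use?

Any route passes through 11 and 7 in some order between 12 and 2. Summing Manhattan distances along each leg and taking the cheapest ordering (12 → 11 → 7 → 2) gives a lower bound of 1 + 1 + 2 = 4 moves.
A route of 4 moves achieves this: 12 → 11 → 7 → 6 → 2.
Since 4 matches the lower bound, it is optimal.

4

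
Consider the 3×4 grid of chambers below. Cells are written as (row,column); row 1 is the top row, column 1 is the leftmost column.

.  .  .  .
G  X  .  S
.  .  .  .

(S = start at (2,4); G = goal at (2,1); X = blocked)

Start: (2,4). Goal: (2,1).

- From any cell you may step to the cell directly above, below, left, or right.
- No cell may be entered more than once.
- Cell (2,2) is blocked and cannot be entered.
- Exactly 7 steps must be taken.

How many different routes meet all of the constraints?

Need simple routes of exactly 7 moves from (2,4) to (2,1) (Manhattan distance 3, so 2 moves are spent on a detour and 2 undoing it).
Enumerating: (2,4) (1,4) (1,3) (2,3) (3,3) (3,2) (3,1) (2,1) | (2,4) (3,4) (3,3) (2,3) (1,3) (1,2) (1,1) (2,1).
That gives 2 routes.

2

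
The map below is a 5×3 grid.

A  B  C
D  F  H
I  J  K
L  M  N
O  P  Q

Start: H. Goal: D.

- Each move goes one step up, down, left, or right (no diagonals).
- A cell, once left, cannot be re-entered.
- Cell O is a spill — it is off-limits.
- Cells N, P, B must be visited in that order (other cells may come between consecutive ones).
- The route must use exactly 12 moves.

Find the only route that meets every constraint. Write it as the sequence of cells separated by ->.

The waypoints must appear in the order N, P, B, with no cell reused.
Route from H: down 3 to Q, left 1 to P, up 1 to M, left 1 to L, up 1 to I, right 1 to J, up 2 to B, left 1 to A, down 1 to D — 12 moves in all.
Check: order respected (N at step 2, P at step 4, B at step 10); 12 moves as required.

H -> K -> N -> Q -> P -> M -> L -> I -> J -> F -> B -> A -> D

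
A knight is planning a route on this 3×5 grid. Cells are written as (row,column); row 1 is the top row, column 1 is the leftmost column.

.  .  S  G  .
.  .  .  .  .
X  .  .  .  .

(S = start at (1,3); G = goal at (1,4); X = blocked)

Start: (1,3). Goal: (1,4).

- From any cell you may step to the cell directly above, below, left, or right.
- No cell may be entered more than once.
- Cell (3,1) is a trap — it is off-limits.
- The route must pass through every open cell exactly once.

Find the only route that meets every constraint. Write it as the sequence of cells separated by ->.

(1,3) -> (1,2) -> (1,1) -> (2,1) -> (2,2) -> (3,2) -> (3,3) -> (2,3) -> (2,4) -> (3,4) -> (3,5) -> (2,5) -> (1,5) -> (1,4)

Need to visit all 14 open cells exactly once, starting at (1,3) and ending at (1,4).
Cell (3,5) has only two open neighbours ((2,5) and (3,4)), so the path must pass straight through it: one of those is the cell it's entered from and the other is where it exits.
Route from (1,3): left 2 to (1,1), down 1 to (2,1), right 1 to (2,2), down 1 to (3,2), right 1 to (3,3), up 1 to (2,3), right 1 to (2,4), down 1 to (3,4), right 1 to (3,5), up 2 to (1,5), left 1 to (1,4) — 13 moves in all.
Check: all 14 open cells covered.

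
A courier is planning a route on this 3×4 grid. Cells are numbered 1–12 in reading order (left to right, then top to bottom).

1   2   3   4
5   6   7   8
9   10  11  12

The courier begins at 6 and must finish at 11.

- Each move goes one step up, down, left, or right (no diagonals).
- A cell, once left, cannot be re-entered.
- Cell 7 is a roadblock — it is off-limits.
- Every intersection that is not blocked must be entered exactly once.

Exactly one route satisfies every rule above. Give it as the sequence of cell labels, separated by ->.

6 -> 10 -> 9 -> 5 -> 1 -> 2 -> 3 -> 4 -> 8 -> 12 -> 11

Need to visit all 11 open cells exactly once, starting at 6 and ending at 11.
Cell 8 has only two open neighbours (4 and 12), so the path must pass straight through it: one of those is the cell it's entered from and the other is where it exits.
Route from 6: down to 10, left to 9, 2× up (reaching 1), 3× right (reaching 4), 2× down (reaching 12), left to 11 — 10 moves in all.
Check: all 11 open cells covered.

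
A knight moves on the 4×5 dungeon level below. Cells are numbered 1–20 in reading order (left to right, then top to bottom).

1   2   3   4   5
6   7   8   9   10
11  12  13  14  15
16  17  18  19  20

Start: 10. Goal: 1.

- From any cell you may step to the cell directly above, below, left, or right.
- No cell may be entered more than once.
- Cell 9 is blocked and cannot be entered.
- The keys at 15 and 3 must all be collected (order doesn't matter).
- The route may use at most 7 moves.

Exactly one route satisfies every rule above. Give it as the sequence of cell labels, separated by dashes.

The budget equals the shortest possible length, so every move has to be on a shortest route through the required cells.
Route from 10: down to 15, 2× left (reaching 13), 2× up (reaching 3), 2× left (reaching 1) — 7 moves in all.
Check: all required cells visited; 7 ≤ 7 moves.

10 - 15 - 14 - 13 - 8 - 3 - 2 - 1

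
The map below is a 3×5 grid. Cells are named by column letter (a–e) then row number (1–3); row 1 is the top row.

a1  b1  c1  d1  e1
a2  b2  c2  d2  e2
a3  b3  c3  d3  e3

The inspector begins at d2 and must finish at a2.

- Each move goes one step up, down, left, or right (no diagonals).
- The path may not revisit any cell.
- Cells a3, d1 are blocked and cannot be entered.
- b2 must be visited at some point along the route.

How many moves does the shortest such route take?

Any route passes through b2 somewhere between d2 and a2. Summing Manhattan distances along the two legs (d2 → b2 → a2) gives a lower bound of 2 + 1 = 3 moves.
A route of 3 moves achieves this: d2 → c2 → b2 → a2.
Since 3 matches the lower bound, it is optimal.

3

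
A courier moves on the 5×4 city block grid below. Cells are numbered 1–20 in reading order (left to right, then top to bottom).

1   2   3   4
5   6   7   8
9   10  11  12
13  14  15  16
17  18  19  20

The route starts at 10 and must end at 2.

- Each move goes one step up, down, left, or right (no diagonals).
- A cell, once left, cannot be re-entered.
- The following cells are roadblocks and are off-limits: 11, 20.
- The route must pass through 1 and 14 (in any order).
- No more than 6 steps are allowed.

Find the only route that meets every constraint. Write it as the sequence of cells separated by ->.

The budget equals the shortest possible length, so every move has to be on a shortest route through the required cells.
Route from 10: down to 14, left to 13, 3× up (reaching 1), right to 2 — 6 moves in all.
Check: all required cells visited; 6 ≤ 6 moves.

10 -> 14 -> 13 -> 9 -> 5 -> 1 -> 2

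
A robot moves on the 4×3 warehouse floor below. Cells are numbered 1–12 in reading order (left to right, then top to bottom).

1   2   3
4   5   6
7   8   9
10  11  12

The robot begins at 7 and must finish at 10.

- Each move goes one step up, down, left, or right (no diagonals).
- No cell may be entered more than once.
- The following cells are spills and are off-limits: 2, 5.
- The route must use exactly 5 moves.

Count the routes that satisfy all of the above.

1

Need simple routes of exactly 5 moves from 7 to 10 (Manhattan distance 1, so 2 moves are spent on a detour and 2 undoing it).
Enumerating: 7 8 9 12 11 10.
That gives 1 route.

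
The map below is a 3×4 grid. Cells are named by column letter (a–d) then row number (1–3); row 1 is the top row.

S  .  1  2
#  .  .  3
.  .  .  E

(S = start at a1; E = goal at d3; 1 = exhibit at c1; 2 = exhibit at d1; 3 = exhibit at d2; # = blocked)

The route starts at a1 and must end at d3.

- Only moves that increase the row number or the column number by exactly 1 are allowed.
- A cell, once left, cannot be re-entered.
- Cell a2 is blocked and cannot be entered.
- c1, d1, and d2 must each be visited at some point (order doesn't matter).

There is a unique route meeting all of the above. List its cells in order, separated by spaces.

a1 b1 c1 d1 d2 d3

Moves only go right or down, so the column and row indices never decrease.
Route from a1: right 3 to d1, down 2 to d3 — 5 moves in all.
Check: all required cells visited.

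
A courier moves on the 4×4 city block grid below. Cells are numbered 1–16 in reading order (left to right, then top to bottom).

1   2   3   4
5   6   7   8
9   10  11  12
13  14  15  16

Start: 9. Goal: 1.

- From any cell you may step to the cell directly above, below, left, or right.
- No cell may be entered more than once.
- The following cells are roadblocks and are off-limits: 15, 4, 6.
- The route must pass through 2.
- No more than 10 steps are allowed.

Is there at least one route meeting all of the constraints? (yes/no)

One route that works: 9 → 10 → 11 → 7 → 3 → 2 → 1.

yes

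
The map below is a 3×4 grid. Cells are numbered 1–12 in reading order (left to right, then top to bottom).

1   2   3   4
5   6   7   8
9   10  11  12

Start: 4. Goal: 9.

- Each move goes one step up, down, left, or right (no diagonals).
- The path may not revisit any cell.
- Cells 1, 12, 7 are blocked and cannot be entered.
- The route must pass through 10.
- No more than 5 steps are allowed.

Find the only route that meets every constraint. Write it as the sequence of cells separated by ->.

The budget equals the shortest possible length, so every move has to be on a shortest route through the required cells.
Route from 4: left 2 to 2, down 2 to 10, left 1 to 9 — 5 moves in all.
Check: all required cells visited; 5 ≤ 5 moves.

4 -> 3 -> 2 -> 6 -> 10 -> 9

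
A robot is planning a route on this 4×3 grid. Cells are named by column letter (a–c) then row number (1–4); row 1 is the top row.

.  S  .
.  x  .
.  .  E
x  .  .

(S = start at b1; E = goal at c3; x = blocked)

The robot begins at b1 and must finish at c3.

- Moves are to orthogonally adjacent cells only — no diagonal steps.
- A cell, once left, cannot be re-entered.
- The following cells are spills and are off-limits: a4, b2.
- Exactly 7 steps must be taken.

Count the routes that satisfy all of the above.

Need simple routes of exactly 7 moves from b1 to c3 (Manhattan distance 3, so 2 moves are spent on a detour and 2 undoing it).
Enumerating: b1 a1 a2 a3 b3 b4 c4 c3.
That gives 1 route.

1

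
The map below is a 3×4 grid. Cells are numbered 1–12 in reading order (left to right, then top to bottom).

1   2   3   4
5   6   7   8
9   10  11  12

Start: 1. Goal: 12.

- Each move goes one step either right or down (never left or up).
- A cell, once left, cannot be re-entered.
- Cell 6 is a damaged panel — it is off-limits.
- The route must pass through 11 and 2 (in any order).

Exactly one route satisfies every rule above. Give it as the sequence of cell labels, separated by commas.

Moves only go right or down, so the column and row indices never decrease.
Route from 1: right 2 to 3, down 2 to 11, right 1 to 12 — 5 moves in all.
Check: all required cells visited.

1, 2, 3, 7, 11, 12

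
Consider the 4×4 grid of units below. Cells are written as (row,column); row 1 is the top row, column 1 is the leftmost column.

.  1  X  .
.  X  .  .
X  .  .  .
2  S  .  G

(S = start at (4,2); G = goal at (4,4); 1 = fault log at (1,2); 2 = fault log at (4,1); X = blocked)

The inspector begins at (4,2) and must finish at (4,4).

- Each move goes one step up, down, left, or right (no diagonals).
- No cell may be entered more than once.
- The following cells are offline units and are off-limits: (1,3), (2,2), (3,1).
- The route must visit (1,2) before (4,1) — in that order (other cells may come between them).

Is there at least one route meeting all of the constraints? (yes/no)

no

The blocked cells wall (1,2) off from (4,2) completely — no sequence of moves reaches it at all, so no route can satisfy the rules.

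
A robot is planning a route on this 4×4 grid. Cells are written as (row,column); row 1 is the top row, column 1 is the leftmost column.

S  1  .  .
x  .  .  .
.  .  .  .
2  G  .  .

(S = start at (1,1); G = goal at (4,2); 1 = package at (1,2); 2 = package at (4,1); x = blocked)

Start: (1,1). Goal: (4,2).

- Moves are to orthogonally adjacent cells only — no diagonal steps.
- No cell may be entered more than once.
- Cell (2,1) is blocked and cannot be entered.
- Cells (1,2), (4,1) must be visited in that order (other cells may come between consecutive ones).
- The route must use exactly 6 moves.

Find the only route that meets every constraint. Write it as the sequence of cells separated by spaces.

The waypoints must appear in the order (1,2), (4,1), with no cell reused.
Route from (1,1): right to (1,2), 2× down (reaching (3,2)), left to (3,1), down to (4,1), right to (4,2) — 6 moves in all.
Check: order respected (1 at step 1, 2 at step 5); 6 moves as required.

(1,1) (1,2) (2,2) (3,2) (3,1) (4,1) (4,2)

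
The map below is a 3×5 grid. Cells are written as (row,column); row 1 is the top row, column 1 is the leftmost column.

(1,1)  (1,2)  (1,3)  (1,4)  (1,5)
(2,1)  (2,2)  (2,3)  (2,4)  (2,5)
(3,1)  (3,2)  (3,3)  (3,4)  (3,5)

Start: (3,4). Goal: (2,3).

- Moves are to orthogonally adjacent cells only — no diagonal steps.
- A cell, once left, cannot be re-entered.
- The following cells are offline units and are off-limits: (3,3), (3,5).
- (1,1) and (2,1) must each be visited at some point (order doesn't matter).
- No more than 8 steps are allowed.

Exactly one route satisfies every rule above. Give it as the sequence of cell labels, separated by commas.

The budget equals the shortest possible length, so every move has to be on a shortest route through the required cells.
Route from (3,4): 2× up (reaching (1,4)), 3× left (reaching (1,1)), down to (2,1), 2× right (reaching (2,3)) — 8 moves in all.
Check: all required cells visited; 8 ≤ 8 moves.

(3,4), (2,4), (1,4), (1,3), (1,2), (1,1), (2,1), (2,2), (2,3)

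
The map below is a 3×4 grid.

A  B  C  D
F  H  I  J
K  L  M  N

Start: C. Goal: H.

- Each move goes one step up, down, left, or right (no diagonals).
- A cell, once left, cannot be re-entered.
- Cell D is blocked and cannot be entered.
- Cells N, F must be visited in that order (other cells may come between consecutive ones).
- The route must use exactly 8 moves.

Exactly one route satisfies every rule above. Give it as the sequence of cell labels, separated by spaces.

The waypoints must appear in the order N, F, with no cell reused.
Route from C: down to I, right to J, down to N, 3× left (reaching K), up to F, right to H — 8 moves in all.
Check: order respected (N at step 3, F at step 7); 8 moves as required.

C I J N M L K F H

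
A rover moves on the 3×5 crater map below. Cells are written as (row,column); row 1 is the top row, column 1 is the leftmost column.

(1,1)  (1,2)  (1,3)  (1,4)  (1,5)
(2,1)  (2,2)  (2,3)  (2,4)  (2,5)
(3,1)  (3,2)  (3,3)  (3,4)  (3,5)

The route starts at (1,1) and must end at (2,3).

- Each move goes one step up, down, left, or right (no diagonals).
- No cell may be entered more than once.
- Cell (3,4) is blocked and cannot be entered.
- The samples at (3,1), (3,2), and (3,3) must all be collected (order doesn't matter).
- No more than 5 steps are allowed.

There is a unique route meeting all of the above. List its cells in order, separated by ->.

(1,1) -> (2,1) -> (3,1) -> (3,2) -> (3,3) -> (2,3)

Any route must reach (3,1), (3,2), and (3,3) and still end at (2,3) within 5 moves, so the order of the required stops is forced.
Route from (1,1): 2× down (reaching (3,1)), 2× right (reaching (3,3)), up to (2,3) — 5 moves in all.
Check: all required cells visited; 5 ≤ 5 moves.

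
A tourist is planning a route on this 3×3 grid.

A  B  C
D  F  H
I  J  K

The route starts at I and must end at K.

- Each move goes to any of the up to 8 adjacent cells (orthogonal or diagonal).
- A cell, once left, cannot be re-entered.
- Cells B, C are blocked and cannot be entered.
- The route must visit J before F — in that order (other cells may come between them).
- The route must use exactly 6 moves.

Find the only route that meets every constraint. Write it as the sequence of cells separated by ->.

I -> J -> D -> A -> F -> H -> K

The waypoints must appear in the order J, F, with no cell reused.
Route from I: right to J, up-left to D, up to A, down-right to F, right to H, down to K — 6 moves in all.
Check: order respected (J at step 1, F at step 4); 6 moves as required.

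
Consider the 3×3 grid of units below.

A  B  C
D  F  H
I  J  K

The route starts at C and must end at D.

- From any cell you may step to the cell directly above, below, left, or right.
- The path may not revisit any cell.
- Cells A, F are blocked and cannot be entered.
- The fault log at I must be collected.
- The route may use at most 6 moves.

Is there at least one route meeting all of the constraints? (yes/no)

yes

One route that works: C → H → K → J → I → D.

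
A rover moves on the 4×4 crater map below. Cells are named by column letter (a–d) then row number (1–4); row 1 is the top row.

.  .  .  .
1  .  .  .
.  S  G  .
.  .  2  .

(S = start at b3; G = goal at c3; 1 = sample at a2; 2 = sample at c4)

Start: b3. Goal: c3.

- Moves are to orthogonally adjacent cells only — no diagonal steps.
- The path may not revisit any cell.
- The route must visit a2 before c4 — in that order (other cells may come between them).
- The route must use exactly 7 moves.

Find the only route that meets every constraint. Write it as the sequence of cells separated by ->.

The waypoints must appear in the order a2, c4, with no cell reused.
Route from b3: up 1 to b2, left 1 to a2, down 2 to a4, right 2 to c4, up 1 to c3 — 7 moves in all.
Check: order respected (1 at step 2, 2 at step 6); 7 moves as required.

b3 -> b2 -> a2 -> a3 -> a4 -> b4 -> c4 -> c3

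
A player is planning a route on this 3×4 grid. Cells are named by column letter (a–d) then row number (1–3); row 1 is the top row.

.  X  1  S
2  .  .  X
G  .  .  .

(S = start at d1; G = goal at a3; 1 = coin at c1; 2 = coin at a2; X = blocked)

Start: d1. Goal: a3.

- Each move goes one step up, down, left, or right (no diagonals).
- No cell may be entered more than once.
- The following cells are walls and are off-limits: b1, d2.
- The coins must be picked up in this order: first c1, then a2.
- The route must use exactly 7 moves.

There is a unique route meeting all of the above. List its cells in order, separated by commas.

The waypoints must appear in the order c1, a2, with no cell reused.
Route from d1: left to c1, 2× down (reaching c3), left to b3, up to b2, left to a2, down to a3 — 7 moves in all.
Check: order respected (1 at step 1, 2 at step 6); 7 moves as required.

d1, c1, c2, c3, b3, b2, a2, a3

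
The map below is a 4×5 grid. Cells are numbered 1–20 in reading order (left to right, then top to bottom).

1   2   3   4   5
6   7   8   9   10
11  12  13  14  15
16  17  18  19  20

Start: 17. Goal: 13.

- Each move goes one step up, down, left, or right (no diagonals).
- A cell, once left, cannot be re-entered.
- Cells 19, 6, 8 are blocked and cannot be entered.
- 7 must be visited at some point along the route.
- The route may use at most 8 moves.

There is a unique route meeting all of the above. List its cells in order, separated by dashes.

17 - 12 - 7 - 2 - 3 - 4 - 9 - 14 - 13

The 8-move cap with required stops at 7 leaves no slack for detours.
Route from 17: up 3 to 2, right 2 to 4, down 2 to 14, left 1 to 13 — 8 moves in all.
Check: all required cells visited; 8 ≤ 8 moves.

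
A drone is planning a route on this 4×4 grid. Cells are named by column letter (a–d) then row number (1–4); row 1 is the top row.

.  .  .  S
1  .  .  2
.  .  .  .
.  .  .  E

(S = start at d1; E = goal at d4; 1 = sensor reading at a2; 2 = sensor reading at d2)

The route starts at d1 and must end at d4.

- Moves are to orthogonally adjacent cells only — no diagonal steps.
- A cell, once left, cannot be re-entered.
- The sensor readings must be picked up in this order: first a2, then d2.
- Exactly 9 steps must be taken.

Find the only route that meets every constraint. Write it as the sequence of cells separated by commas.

d1, c1, b1, a1, a2, b2, c2, d2, d3, d4

The waypoints must appear in the order a2, d2, with no cell reused.
Route from d1: 3× left (reaching a1), down to a2, 3× right (reaching d2), 2× down (reaching d4) — 9 moves in all.
Check: order respected (1 at step 4, 2 at step 7); 9 moves as required.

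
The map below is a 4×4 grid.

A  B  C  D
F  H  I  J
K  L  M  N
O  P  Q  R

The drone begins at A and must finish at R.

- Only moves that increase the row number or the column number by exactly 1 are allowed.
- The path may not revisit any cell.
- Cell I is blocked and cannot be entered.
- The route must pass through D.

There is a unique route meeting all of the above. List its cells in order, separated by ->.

Moves only go right or down, so the column and row indices never decrease.
Route from A: right 3 to D, down 3 to R — 6 moves in all.
Check: all required cells visited.

A -> B -> C -> D -> J -> N -> R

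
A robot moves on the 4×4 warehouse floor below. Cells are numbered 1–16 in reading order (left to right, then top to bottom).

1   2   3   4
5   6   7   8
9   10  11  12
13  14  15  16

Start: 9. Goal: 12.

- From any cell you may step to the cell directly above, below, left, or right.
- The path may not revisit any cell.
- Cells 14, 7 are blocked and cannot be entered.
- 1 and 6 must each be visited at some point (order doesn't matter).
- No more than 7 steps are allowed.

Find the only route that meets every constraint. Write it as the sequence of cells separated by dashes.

9 - 5 - 1 - 2 - 6 - 10 - 11 - 12

Any route must reach 1 and 6 and still end at 12 within 7 moves, so the order of the required stops is forced.
Route from 9: up 2 to 1, right 1 to 2, down 2 to 10, right 2 to 12 — 7 moves in all.
Check: all required cells visited; 7 ≤ 7 moves.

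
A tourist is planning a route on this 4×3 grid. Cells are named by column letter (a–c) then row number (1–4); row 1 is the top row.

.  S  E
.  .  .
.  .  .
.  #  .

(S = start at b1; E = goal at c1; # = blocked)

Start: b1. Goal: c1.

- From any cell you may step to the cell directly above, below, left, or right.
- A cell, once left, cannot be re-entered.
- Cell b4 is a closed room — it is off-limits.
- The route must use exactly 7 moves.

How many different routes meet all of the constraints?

4

Need simple routes of exactly 7 moves from b1 to c1 (Manhattan distance 1, so 3 moves are spent on a detour and 3 undoing it).
Enumerating: b1 b2 a2 a3 b3 c3 c2 c1 | b1 a1 a2 a3 b3 b2 c2 c1 | b1 a1 a2 a3 b3 c3 c2 c1 | b1 a1 a2 b2 b3 c3 c2 c1.
That gives 4 routes.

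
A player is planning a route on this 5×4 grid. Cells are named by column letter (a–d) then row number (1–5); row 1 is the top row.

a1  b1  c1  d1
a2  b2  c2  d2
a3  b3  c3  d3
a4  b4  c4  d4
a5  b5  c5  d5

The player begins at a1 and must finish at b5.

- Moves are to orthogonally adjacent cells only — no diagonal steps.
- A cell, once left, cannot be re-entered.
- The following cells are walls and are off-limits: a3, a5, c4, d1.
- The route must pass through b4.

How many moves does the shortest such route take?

5

Any route passes through b4 somewhere between a1 and b5. Summing Manhattan distances along the two legs (a1 → b4 → b5) gives a lower bound of 4 + 1 = 5 moves.
A route of 5 moves achieves this: a1 → a2 → b2 → b3 → b4 → b5.
Since 5 matches the lower bound, it is optimal.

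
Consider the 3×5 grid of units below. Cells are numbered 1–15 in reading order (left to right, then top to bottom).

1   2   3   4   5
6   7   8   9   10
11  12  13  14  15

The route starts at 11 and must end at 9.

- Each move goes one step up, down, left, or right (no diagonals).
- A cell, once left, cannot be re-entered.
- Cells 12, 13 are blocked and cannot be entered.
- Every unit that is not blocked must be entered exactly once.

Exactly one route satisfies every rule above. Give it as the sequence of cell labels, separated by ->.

Need to visit all 13 open cells exactly once, starting at 11 and ending at 9.
Route from 11: up 2 to 1, right 1 to 2, down 1 to 7, right 1 to 8, up 1 to 3, right 2 to 5, down 2 to 15, left 1 to 14, up 1 to 9 — 12 moves in all.
Check: all 13 open cells covered.

11 -> 6 -> 1 -> 2 -> 7 -> 8 -> 3 -> 4 -> 5 -> 10 -> 15 -> 14 -> 9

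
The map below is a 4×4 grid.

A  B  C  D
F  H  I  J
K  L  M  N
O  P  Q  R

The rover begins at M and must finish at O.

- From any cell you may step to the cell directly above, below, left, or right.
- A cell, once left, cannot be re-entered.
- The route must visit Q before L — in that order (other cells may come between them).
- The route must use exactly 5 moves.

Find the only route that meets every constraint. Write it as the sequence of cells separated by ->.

The waypoints must appear in the order Q, L, with no cell reused.
Route from M: down to Q, left to P, up to L, left to K, down to O — 5 moves in all.
Check: order respected (Q at step 1, L at step 3); 5 moves as required.

M -> Q -> P -> L -> K -> O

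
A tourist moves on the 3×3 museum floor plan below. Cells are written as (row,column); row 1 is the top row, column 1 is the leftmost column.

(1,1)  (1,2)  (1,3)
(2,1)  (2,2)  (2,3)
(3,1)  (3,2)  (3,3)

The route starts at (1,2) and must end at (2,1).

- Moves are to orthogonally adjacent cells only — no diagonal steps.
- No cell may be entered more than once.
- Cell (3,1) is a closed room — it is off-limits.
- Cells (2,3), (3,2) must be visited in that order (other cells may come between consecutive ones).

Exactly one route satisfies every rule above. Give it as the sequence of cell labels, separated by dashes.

The waypoints must appear in the order (2,3), (3,2), with no cell reused.
Route from (1,2): right to (1,3), 2× down (reaching (3,3)), left to (3,2), up to (2,2), left to (2,1) — 6 moves in all.
Check: order respected ((2,3) at step 2, (3,2) at step 4).

(1,2) - (1,3) - (2,3) - (3,3) - (3,2) - (2,2) - (2,1)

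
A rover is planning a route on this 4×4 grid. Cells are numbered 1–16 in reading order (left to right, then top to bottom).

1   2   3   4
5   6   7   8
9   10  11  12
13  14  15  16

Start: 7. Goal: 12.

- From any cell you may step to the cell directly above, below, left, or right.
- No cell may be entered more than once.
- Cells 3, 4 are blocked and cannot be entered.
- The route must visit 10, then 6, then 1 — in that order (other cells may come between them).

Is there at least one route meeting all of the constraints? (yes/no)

One route that works: 7 → 11 → 10 → 6 → 2 → 1 → 5 → 9 → 13 → 14 → 15 → 16 → 12.

yes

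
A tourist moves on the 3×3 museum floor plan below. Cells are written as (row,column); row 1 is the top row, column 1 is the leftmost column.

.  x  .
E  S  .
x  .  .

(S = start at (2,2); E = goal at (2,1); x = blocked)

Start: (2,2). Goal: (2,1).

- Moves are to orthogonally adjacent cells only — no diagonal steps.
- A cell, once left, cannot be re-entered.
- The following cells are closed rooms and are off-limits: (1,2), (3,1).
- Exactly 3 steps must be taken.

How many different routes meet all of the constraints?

0

Need simple routes of exactly 3 moves from (2,2) to (2,1) (Manhattan distance 1, so 1 moves are spent on a detour and 1 undoing it).
No route satisfies every constraint, so the count is 0.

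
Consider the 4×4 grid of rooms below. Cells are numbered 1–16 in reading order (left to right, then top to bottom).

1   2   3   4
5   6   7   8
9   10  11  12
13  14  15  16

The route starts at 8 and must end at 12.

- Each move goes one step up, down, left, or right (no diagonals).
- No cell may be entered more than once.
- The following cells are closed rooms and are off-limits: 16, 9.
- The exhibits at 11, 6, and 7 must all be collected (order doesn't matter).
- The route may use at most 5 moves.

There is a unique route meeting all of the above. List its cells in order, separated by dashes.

The 5-move cap with required stops at 11, 6, 7 leaves no slack for detours.
Route from 8: 2× left (reaching 6), down to 10, 2× right (reaching 12) — 5 moves in all.
Check: all required cells visited; 5 ≤ 5 moves.

8 - 7 - 6 - 10 - 11 - 12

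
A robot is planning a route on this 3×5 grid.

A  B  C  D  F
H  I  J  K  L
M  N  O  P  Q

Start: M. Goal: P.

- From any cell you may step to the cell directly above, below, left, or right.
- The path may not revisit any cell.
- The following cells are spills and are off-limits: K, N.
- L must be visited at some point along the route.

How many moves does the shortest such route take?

9

Any route passes through L somewhere between M and P. Summing Manhattan distances along the two legs (M → L → P) gives a lower bound of 5 + 2 = 7 moves.
That bound ignores the blocked cells. Measuring each leg by the fewest moves that actually steer around them (M→L: 7; L→P: 2) raises the lower bound to 9.
A route of 9 moves exists: M → H → A → B → C → D → F → L → Q → P.
Since 9 matches that lower bound, it is optimal.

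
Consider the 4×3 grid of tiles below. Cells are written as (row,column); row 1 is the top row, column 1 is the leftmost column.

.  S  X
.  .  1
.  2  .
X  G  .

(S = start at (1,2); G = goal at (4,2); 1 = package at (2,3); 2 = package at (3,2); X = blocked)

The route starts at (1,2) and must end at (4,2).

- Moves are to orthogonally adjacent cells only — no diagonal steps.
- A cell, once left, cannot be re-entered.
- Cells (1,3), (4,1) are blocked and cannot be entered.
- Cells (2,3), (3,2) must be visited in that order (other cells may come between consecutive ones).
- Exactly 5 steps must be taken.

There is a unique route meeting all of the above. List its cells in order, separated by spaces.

The waypoints must appear in the order (2,3), (3,2), with no cell reused.
Route from (1,2): down to (2,2), right to (2,3), down to (3,3), left to (3,2), down to (4,2) — 5 moves in all.
Check: order respected (1 at step 2, 2 at step 4); 5 moves as required.

(1,2) (2,2) (2,3) (3,3) (3,2) (4,2)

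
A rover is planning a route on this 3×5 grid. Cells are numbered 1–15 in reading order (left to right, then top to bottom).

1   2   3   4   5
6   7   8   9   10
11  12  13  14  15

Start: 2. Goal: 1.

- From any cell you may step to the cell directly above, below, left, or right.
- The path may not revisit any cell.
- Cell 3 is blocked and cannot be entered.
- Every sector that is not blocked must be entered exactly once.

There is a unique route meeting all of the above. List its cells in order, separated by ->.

Need to visit all 14 open cells exactly once, starting at 2 and ending at 1.
Cell 4 has only two open neighbours (9 and 5), so the path must pass straight through it: one of those is the cell it's entered from and the other is where it exits.
Route from 2: down 1 to 7, right 2 to 9, up 1 to 4, right 1 to 5, down 2 to 15, left 4 to 11, up 2 to 1 — 13 moves in all.
Check: all 14 open cells covered.

2 -> 7 -> 8 -> 9 -> 4 -> 5 -> 10 -> 15 -> 14 -> 13 -> 12 -> 11 -> 6 -> 1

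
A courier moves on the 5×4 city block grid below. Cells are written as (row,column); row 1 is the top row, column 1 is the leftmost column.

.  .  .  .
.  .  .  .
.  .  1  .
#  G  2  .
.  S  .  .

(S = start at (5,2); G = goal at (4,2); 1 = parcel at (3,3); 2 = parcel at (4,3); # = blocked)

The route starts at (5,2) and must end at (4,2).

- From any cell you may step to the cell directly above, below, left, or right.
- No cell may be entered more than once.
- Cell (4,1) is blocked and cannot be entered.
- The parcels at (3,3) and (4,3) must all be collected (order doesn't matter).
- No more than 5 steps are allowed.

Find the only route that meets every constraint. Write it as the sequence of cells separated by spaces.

The 5-move cap with required stops at (3,3), (4,3) leaves no slack for detours.
Route from (5,2): right to (5,3), 2× up (reaching (3,3)), left to (3,2), down to (4,2) — 5 moves in all.
Check: all required cells visited; 5 ≤ 5 moves.

(5,2) (5,3) (4,3) (3,3) (3,2) (4,2)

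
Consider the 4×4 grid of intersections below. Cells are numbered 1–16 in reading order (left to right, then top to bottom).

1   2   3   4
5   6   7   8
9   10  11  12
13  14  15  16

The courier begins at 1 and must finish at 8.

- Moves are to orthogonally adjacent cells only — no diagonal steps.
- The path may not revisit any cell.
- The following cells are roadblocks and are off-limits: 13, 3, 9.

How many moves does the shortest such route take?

4

The Manhattan distance from 1 to 8 is |1−2| + |1−4| = 4, so at least 4 moves are needed.
A route of 4 moves achieves this: 1 → 5 → 6 → 7 → 8.
Since 4 matches the lower bound, it is optimal.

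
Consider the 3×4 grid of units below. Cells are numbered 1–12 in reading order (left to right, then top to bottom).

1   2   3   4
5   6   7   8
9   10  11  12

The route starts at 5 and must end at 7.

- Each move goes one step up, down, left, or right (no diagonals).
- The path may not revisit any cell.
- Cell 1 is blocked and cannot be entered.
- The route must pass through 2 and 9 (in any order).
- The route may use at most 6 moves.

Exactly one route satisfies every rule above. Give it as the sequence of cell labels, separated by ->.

5 -> 9 -> 10 -> 6 -> 2 -> 3 -> 7

The budget equals the shortest possible length, so every move has to be on a shortest route through the required cells.
Route from 5: down 1 to 9, right 1 to 10, up 2 to 2, right 1 to 3, down 1 to 7 — 6 moves in all.
Check: all required cells visited; 6 ≤ 6 moves.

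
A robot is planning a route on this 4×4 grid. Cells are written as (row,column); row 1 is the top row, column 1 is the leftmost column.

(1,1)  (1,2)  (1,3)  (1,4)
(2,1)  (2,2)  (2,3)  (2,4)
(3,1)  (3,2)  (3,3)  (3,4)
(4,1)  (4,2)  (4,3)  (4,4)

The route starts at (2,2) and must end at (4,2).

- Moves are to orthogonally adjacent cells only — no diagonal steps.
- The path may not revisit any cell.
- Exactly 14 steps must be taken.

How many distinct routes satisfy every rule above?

Need simple routes of exactly 14 moves from (2,2) to (4,2) (Manhattan distance 2, so 6 moves are spent on a detour and 6 undoing it).
Branch systematically from the start, pruning whenever the remaining move budget drops below the Manhattan distance to (4,2) or differs from it in parity. Grouping the completions by first move — via (1,2): 1; via (3,2): 3; via (2,1): 2; via (2,3): 4 — and summing: 1 + 3 + 2 + 4 = 10.
That gives 10 routes.

10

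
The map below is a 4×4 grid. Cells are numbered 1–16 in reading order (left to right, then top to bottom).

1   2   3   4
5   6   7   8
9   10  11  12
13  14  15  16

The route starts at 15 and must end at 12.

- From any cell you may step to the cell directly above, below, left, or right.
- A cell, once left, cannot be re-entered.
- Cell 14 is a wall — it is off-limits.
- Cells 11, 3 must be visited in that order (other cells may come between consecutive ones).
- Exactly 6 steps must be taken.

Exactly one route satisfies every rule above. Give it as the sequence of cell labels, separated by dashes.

The waypoints must appear in the order 11, 3, with no cell reused.
Route from 15: 3× up (reaching 3), right to 4, 2× down (reaching 12) — 6 moves in all.
Check: order respected (11 at step 1, 3 at step 3); 6 moves as required.

15 - 11 - 7 - 3 - 4 - 8 - 12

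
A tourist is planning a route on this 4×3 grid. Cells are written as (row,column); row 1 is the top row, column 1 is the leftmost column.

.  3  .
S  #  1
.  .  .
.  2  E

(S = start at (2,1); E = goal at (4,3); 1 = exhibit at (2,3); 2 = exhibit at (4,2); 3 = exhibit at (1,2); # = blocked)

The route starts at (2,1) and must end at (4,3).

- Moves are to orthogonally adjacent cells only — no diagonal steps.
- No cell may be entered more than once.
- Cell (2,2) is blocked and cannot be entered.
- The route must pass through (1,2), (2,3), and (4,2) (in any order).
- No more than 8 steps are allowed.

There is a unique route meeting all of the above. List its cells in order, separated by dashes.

(2,1) - (1,1) - (1,2) - (1,3) - (2,3) - (3,3) - (3,2) - (4,2) - (4,3)

Any route must reach (1,2), (2,3), and (4,2) and still end at (4,3) within 8 moves, so the order of the required stops is forced.
Route from (2,1): up to (1,1), 2× right (reaching (1,3)), 2× down (reaching (3,3)), left to (3,2), down to (4,2), right to (4,3) — 8 moves in all.
Check: all required cells visited; 8 ≤ 8 moves.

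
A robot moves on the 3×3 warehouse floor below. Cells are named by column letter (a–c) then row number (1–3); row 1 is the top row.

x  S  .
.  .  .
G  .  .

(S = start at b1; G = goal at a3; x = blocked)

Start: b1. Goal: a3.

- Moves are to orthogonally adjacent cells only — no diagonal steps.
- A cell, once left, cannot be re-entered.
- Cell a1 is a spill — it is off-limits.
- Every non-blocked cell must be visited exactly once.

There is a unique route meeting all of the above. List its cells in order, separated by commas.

b1, c1, c2, c3, b3, b2, a2, a3

Need to visit all 8 open cells exactly once, starting at b1 and ending at a3.
Cell c3 has only two open neighbours (c2 and b3), so the path must pass straight through it: one of those is the cell it's entered from and the other is where it exits.
Route from b1: right to c1, 2× down (reaching c3), left to b3, up to b2, left to a2, down to a3 — 7 moves in all.
Check: all 8 open cells covered.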